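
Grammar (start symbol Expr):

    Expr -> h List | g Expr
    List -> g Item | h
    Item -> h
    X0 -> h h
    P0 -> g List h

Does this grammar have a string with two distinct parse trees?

(X0, P0 are unreachable from Expr, so their rules don't affect L(Expr).) Restricted to the reachable nonterminals, every rule has the form A → t or A → t B, and no two rules for the same A share a first terminal. The grammar encodes a DFA — one run per string.

Unambiguous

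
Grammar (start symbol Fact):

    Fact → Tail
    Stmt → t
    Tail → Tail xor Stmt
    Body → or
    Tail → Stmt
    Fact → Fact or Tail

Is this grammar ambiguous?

Unambiguous

Only Fact, Tail, Stmt are reachable from Fact; ignoring the rest: Fact → Fact or Tail | Tail  ;  Tail → Tail xor Stmt | Stmt  — a left-associative chain with Stmt at the bottom. Each string factors uniquely by precedence.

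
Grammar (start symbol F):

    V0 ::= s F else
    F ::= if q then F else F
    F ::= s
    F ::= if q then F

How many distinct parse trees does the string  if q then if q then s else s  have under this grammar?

2

Parse trees for if q then if q then s else s:
  [F if q then [F if q then [F s]] else [F s]]
  [F if q then [F if q then [F s] else [F s]]]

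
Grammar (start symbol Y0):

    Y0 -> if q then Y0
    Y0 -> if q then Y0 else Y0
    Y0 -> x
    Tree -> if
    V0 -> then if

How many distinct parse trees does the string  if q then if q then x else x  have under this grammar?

2

Parse trees for if q then if q then x else x:
  [Y0 if q then [Y0 if q then [Y0 x] else [Y0 x]]]
  [Y0 if q then [Y0 if q then [Y0 x]] else [Y0 x]]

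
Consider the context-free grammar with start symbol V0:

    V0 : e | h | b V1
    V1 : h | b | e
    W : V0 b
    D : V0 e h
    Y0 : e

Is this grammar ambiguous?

Unambiguous

(W, D, Y0 are unreachable from V0, so their rules don't affect L(V0).) Each reachable nonterminal has at most one production per leading terminal, and all productions are right-linear; the derivation is determined token-by-token.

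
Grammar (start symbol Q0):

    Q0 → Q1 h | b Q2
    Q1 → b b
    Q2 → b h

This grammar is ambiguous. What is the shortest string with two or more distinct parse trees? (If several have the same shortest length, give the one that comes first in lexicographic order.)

b b h

length 3: b b h has 2 parse trees

Two derivations of b b h:
  Q0 ⇒ Q1 h ⇒ b b h
  Q0 ⇒ b Q2 ⇒ b b h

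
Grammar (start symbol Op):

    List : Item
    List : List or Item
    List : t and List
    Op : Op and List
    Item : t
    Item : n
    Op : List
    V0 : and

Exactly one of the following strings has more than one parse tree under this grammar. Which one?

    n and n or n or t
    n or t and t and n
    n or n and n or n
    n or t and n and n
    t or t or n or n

n and n or n or t: 1 tree
n or t and t and n: 2 trees
n or n and n or n: 1 tree
n or t and n and n: 1 tree
t or t or n or n: 1 tree

n or t and t and n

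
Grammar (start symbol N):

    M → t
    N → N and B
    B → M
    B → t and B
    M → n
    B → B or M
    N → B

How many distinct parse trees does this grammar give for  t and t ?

Parse trees for t and t:
  [N [N [B [M t]]] and [B [M t]]]
  [N [B t and [B [M t]]]]

2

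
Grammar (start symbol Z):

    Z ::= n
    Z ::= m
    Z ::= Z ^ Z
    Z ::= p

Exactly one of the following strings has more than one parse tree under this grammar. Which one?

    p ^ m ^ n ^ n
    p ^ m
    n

p ^ m ^ n ^ n: 5 trees
p ^ m: 1 tree
n: 1 tree

p ^ m ^ n ^ n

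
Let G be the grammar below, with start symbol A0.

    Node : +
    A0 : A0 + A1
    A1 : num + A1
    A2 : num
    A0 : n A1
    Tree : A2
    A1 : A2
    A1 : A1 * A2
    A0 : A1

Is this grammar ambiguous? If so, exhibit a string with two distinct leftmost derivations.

Ambiguous

Witness: num + num

Derivation 1: A0 ⇒ A0 + A1 ⇒ A1 + A1 ⇒ A2 + A1 ⇒ num + A1 ⇒ num + A2 ⇒ num + num
Derivation 2: A0 ⇒ A1 ⇒ num + A1 ⇒ num + A2 ⇒ num + num

Two distinct leftmost derivations for the same string.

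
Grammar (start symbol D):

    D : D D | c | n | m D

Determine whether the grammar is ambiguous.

Witness: c c c

Derivation 1: D ⇒ D D ⇒ D D D ⇒ c D D ⇒ c c D ⇒ c c c
Derivation 2: D ⇒ D D ⇒ c D ⇒ c D D ⇒ c c D ⇒ c c c

Two distinct leftmost derivations for the same string.

Ambiguous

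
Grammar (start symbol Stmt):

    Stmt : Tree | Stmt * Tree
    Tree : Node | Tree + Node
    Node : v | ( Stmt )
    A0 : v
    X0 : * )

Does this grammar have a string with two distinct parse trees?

Unambiguous

Only Stmt, Tree, Node are reachable from Stmt; ignoring the rest: This is a standard precedence ladder (Stmt over Tree over Node), with each level left-recursive on its own operator ('*' at Stmt, '+' at Tree). That structure is LR(1), hence unambiguous.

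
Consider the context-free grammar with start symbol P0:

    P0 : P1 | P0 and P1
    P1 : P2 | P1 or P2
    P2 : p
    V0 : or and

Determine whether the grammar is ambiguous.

(V0 is unreachable from P0, so its rules don't affect L(P0).) P0 → P0 and P1 | P1  ;  P1 → P1 or P2 | P2  — a left-associative chain with P2 at the bottom. Each string factors uniquely by precedence.

Unambiguous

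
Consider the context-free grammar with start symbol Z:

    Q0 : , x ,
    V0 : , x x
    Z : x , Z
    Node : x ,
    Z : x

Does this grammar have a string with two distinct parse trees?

Only Z is reachable from Z; ignoring the rest: Right-recursive list with a separator: after each atom, whether the separator follows determines the rule. One parse per string.

Unambiguous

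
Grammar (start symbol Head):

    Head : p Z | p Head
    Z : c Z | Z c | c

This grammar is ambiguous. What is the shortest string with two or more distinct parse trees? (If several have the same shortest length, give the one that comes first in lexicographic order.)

p c c

length 2: no string has ≥2 trees
length 3: p c c has 2 parse trees

Two derivations of p c c:
  Head ⇒ p Z ⇒ p c Z ⇒ p c c
  Head ⇒ p Z ⇒ p Z c ⇒ p c c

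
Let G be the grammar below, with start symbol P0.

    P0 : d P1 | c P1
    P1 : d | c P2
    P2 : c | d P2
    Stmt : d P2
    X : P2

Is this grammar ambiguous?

Only P0, P1, P2 are reachable from P0; ignoring the rest: The reachable rules are right-linear with at most one rule per (nonterminal, next-terminal) pair. Each input token forces the next rule, so parsing is deterministic.

Unambiguous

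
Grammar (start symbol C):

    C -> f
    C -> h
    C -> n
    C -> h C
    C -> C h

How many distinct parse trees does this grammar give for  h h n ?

Parse trees for h h n:
  [C h [C h [C n]]]

1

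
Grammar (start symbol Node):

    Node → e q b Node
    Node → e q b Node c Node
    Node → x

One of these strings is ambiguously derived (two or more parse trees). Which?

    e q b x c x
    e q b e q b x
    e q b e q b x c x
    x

e q b e q b x c x

e q b x c x: 1 tree
e q b e q b x: 1 tree
e q b e q b x c x: 2 trees
x: 1 tree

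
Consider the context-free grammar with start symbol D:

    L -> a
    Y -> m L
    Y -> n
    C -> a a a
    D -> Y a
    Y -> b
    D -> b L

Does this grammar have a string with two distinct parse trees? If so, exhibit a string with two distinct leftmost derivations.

Ambiguous

Witness: b a

Derivation 1: D ⇒ Y a ⇒ b a
Derivation 2: D ⇒ b L ⇒ b a

Two distinct leftmost derivations for the same string.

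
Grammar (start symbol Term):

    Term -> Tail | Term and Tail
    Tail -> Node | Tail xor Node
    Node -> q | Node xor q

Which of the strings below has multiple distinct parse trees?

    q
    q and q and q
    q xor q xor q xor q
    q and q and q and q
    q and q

q xor q xor q xor q

q: 1 tree
q and q and q: 1 tree
q xor q xor q xor q: 8 trees
q and q and q and q: 1 tree
q and q: 1 tree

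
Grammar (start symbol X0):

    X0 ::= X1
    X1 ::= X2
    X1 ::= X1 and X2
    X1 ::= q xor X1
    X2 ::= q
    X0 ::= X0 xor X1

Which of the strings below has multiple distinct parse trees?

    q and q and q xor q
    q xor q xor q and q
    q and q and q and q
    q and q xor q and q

q and q and q xor q: 1 tree
q xor q xor q and q: 7 trees
q and q and q and q: 1 tree
q and q xor q and q: 1 tree

q xor q xor q and q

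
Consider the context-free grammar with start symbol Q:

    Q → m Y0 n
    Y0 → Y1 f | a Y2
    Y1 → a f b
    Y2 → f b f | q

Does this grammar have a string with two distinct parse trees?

Ambiguous

Witness: m a f b f n

Derivation 1: Q ⇒ m Y0 n ⇒ m Y1 f n ⇒ m a f b f n
Derivation 2: Q ⇒ m Y0 n ⇒ m a Y2 n ⇒ m a f b f n

Two distinct leftmost derivations for the same string.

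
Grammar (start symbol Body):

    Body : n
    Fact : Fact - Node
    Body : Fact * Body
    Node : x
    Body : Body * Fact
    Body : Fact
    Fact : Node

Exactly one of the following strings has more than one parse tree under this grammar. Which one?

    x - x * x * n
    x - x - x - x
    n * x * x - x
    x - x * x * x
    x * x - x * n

x - x * x * x

x - x * x * n: 1 tree
x - x - x - x: 1 tree
n * x * x - x: 1 tree
x - x * x * x: 4 trees
x * x - x * n: 1 tree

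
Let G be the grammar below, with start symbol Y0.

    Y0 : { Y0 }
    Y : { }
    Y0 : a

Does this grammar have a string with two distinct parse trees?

Unambiguous

Only Y0 is reachable from Y0; ignoring the rest: Each string is a nest of matched brackets around a single atom. An opening bracket forces the recursive rule; an atom forces the base rule.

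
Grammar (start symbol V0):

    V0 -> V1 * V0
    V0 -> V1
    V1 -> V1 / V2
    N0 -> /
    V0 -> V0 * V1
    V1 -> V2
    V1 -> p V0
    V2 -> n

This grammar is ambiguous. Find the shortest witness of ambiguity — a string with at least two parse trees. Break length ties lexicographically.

n * n

length 1: no string has ≥2 trees
length 2: no string has ≥2 trees
length 3: n * n has 2 parse trees

Two derivations of n * n:
  V0 ⇒ V1 * V0 ⇒ V2 * V0 ⇒ n * V0 ⇒ n * V1 ⇒ n * V2 ⇒ n * n
  V0 ⇒ V0 * V1 ⇒ V1 * V1 ⇒ V2 * V1 ⇒ n * V1 ⇒ n * V2 ⇒ n * n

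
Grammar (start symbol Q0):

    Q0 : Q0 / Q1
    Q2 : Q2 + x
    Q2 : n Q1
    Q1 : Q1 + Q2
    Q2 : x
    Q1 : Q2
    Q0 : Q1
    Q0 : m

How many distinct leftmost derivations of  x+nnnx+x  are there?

Parse trees for x+nnnx+x:
  [Q0 [Q1 [Q1 [Q2 x]] + [Q2 [Q2 n [Q1 [Q2 n [Q1 [Q2 n [Q1 [Q2 x]]]]]]] + x]]]
  [Q0 [Q1 [Q1 [Q2 x]] + [Q2 n [Q1 [Q1 [Q2 n [Q1 [Q2 n [Q1 [Q2 x]]]]]] + [Q2 x]]]]]
  [Q0 [Q1 [Q1 [Q2 x]] + [Q2 n [Q1 [Q2 [Q2 n [Q1 [Q2 n [Q1 [Q2 x]]]]] + x]]]]]
  [Q0 [Q1 [Q1 [Q2 x]] + [Q2 n [Q1 [Q2 n [Q1 [Q1 [Q2 n [Q1 [Q2 x]]]] + [Q2 x]]]]]]]
  [Q0 [Q1 [Q1 [Q2 x]] + [Q2 n [Q1 [Q2 n [Q1 [Q2 [Q2 n [Q1 [Q2 x]]] + x]]]]]]]
  [Q0 [Q1 [Q1 [Q2 x]] + [Q2 n [Q1 [Q2 n [Q1 [Q2 n [Q1 [Q1 [Q2 x]] + [Q2 x]]]]]]]]]
  [Q0 [Q1 [Q1 [Q2 x]] + [Q2 n [Q1 [Q2 n [Q1 [Q2 n [Q1 [Q2 [Q2 x] + x]]]]]]]]]
  [Q0 [Q1 [Q1 [Q1 [Q2 x]] + [Q2 n [Q1 [Q2 n [Q1 [Q2 n [Q1 [Q2 x]]]]]]]] + [Q2 x]]]

8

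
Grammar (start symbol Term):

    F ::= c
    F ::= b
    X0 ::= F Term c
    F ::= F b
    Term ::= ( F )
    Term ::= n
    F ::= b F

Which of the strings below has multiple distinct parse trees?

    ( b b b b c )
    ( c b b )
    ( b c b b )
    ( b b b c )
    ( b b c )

( b b b b c ): 1 tree
( c b b ): 1 tree
( b c b b ): 3 trees
( b b b c ): 1 tree
( b b c ): 1 tree

( b c b b )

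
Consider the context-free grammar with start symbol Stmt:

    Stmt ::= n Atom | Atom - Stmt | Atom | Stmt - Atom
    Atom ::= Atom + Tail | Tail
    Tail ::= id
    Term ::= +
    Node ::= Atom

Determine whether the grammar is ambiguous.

Witness: id - id

Derivation 1: Stmt ⇒ Atom - Stmt ⇒ Tail - Stmt ⇒ id - Stmt ⇒ id - Atom ⇒ id - Tail ⇒ id - id
Derivation 2: Stmt ⇒ Stmt - Atom ⇒ Atom - Atom ⇒ Tail - Atom ⇒ id - Atom ⇒ id - Tail ⇒ id - id

Two distinct leftmost derivations for the same string.

Ambiguous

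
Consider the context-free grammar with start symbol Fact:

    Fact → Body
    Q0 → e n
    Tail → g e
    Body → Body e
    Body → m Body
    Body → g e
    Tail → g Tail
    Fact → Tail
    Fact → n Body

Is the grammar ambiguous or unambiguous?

Ambiguous

Witness: g e

Derivation 1: Fact ⇒ Body ⇒ g e
Derivation 2: Fact ⇒ Tail ⇒ g e

Two distinct leftmost derivations for the same string.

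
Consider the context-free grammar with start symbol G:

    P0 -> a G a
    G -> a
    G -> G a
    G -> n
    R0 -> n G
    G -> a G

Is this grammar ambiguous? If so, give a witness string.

Witness: a a

Derivation 1: G ⇒ G a ⇒ a a
Derivation 2: G ⇒ a G ⇒ a a

Two distinct leftmost derivations for the same string.

Ambiguous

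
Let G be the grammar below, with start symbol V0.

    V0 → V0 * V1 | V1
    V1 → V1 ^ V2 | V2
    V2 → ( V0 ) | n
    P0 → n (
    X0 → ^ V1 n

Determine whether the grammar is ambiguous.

Unambiguous

Only V0, V1, V2 are reachable from V0; ignoring the rest: V0 → V0 * V1 | V1  ;  V1 → V1 ^ V2 | V2  — a left-associative chain with V2 at the bottom. Each string factors uniquely by precedence.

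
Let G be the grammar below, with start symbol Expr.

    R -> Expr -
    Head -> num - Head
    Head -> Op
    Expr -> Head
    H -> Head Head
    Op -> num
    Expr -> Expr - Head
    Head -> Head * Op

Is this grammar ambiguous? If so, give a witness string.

Witness: num - num

Derivation 1: Expr ⇒ Head ⇒ num - Head ⇒ num - Op ⇒ num - num
Derivation 2: Expr ⇒ Expr - Head ⇒ Head - Head ⇒ Op - Head ⇒ num - Head ⇒ num - Op ⇒ num - num

Two distinct leftmost derivations for the same string.

Ambiguous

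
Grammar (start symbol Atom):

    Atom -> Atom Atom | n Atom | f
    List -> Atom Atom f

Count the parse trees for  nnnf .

Parse trees for nnnf:
  [Atom n [Atom n [Atom n [Atom f]]]]

1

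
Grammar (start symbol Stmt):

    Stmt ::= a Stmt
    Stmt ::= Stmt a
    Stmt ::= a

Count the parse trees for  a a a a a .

16

Parse trees for a a a a a (showing first 6 of 16):
  [Stmt a [Stmt a [Stmt a [Stmt a [Stmt a]]]]]
  [Stmt a [Stmt a [Stmt a [Stmt [Stmt a] a]]]]
  [Stmt a [Stmt a [Stmt [Stmt a [Stmt a]] a]]]
  [Stmt a [Stmt a [Stmt [Stmt [Stmt a] a] a]]]
  [Stmt a [Stmt [Stmt a [Stmt a [Stmt a]]] a]]
  [Stmt a [Stmt [Stmt a [Stmt [Stmt a] a]] a]]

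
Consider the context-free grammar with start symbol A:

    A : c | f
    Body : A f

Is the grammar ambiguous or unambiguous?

Only A is reachable from A; ignoring the rest: Each reachable nonterminal has at most one production per leading terminal, and all productions are right-linear; the derivation is determined token-by-token.

Unambiguous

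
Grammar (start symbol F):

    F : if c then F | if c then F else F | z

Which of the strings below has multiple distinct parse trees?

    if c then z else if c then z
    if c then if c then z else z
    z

if c then z else if c then z: 1 tree
if c then if c then z else z: 2 trees
z: 1 tree

if c then if c then z else z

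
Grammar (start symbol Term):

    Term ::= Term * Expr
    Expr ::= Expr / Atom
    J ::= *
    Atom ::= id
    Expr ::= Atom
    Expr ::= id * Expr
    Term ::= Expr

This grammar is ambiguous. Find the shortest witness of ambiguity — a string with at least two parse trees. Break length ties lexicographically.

id * id

length 1: no string has ≥2 trees
length 3: id * id has 2 parse trees

Two derivations of id * id:
  Term ⇒ Term * Expr ⇒ Expr * Expr ⇒ Atom * Expr ⇒ id * Expr ⇒ id * Atom ⇒ id * id
  Term ⇒ Expr ⇒ id * Expr ⇒ id * Atom ⇒ id * id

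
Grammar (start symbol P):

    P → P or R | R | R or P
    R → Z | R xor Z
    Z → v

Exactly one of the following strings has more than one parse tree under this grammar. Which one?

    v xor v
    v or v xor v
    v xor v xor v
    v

v xor v: 1 tree
v or v xor v: 2 trees
v xor v xor v: 1 tree
v: 1 tree

v or v xor v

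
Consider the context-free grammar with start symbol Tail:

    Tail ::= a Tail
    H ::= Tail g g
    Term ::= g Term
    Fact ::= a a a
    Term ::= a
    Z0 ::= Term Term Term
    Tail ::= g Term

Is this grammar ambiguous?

Only Tail, Term are reachable from Tail; ignoring the rest: The reachable rules are right-linear with at most one rule per (nonterminal, next-terminal) pair. Each input token forces the next rule, so parsing is deterministic.

Unambiguous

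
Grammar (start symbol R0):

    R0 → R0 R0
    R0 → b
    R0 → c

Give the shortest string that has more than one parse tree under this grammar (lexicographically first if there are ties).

length 1: no string has ≥2 trees
length 2: no string has ≥2 trees
length 3: b b b has 2 parse trees

Two derivations of b b b:
  R0 ⇒ R0 R0 ⇒ R0 R0 R0 ⇒ b R0 R0 ⇒ b b R0 ⇒ b b b
  R0 ⇒ R0 R0 ⇒ b R0 ⇒ b R0 R0 ⇒ b b R0 ⇒ b b b

b b b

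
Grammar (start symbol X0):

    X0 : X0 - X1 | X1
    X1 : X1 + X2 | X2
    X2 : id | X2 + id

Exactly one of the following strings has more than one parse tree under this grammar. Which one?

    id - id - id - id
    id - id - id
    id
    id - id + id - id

id - id - id - id: 1 tree
id - id - id: 1 tree
id: 1 tree
id - id + id - id: 2 trees

id - id + id - id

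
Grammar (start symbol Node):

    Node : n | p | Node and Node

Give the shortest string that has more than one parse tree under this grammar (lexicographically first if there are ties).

length 1: no string has ≥2 trees
length 3: no string has ≥2 trees
length 5: n and n and n has 2 parse trees

Two derivations of n and n and n:
  Node ⇒ Node and Node ⇒ n and Node ⇒ n and Node and Node ⇒ n and n and Node ⇒ n and n and n
  Node ⇒ Node and Node ⇒ Node and Node and Node ⇒ n and Node and Node ⇒ n and n and Node ⇒ n and n and n

n and n and n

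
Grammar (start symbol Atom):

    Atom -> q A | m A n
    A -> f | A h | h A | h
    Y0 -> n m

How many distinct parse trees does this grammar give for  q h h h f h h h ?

Parse trees for q h h h f h h h (showing first 6 of 20):
  [Atom q [A [A [A [A h [A h [A h [A f]]]] h] h] h]]
  [Atom q [A [A [A h [A [A h [A h [A f]]] h]] h] h]]
  [Atom q [A [A [A h [A h [A [A h [A f]] h]]] h] h]]
  [Atom q [A [A [A h [A h [A h [A [A f] h]]]] h] h]]
  [Atom q [A [A h [A [A [A h [A h [A f]]] h] h]] h]]
  [Atom q [A [A h [A [A h [A [A h [A f]] h]] h]] h]]

20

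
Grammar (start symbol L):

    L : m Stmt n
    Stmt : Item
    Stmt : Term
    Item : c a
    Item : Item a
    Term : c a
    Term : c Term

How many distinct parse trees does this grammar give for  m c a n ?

Parse trees for m c a n:
  [L m [Stmt [Item c a]] n]
  [L m [Stmt [Term c a]] n]

2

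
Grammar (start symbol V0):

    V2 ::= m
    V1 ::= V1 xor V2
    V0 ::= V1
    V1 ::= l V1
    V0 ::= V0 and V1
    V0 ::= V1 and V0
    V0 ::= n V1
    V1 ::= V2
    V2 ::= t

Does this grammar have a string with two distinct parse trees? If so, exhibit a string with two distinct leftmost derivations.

Witness: m and m

Derivation 1: V0 ⇒ V0 and V1 ⇒ V1 and V1 ⇒ V2 and V1 ⇒ m and V1 ⇒ m and V2 ⇒ m and m
Derivation 2: V0 ⇒ V1 and V0 ⇒ V2 and V0 ⇒ m and V0 ⇒ m and V1 ⇒ m and V2 ⇒ m and m

Two distinct leftmost derivations for the same string.

Ambiguous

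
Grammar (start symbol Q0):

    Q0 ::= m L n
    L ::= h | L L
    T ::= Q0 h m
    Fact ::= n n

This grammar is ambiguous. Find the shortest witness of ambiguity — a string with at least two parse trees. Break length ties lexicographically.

m h h h n

length 3: no string has ≥2 trees
length 4: no string has ≥2 trees
length 5: m h h h n has 2 parse trees

Two derivations of m h h h n:
  Q0 ⇒ m L n ⇒ m L L n ⇒ m h L n ⇒ m h L L n ⇒ m h h L n ⇒ m h h h n
  Q0 ⇒ m L n ⇒ m L L n ⇒ m L L L n ⇒ m h L L n ⇒ m h h L n ⇒ m h h h n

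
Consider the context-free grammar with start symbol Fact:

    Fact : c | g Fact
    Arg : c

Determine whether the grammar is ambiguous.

Only Fact is reachable from Fact; ignoring the rest: Restricted to the reachable nonterminals, every rule has the form A → t or A → t B, and no two rules for the same A share a first terminal. The grammar encodes a DFA — one run per string.

Unambiguous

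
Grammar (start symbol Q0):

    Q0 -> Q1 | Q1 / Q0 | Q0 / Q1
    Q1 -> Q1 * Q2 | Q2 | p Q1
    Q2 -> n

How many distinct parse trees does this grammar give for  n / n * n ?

2

Parse trees for n / n * n:
  [Q0 [Q1 [Q2 n]] / [Q0 [Q1 [Q1 [Q2 n]] * [Q2 n]]]]
  [Q0 [Q0 [Q1 [Q2 n]]] / [Q1 [Q1 [Q2 n]] * [Q2 n]]]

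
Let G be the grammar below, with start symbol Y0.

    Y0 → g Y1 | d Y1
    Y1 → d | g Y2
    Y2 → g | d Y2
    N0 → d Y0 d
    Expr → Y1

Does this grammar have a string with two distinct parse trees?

Unambiguous

(N0, Expr are unreachable from Y0, so their rules don't affect L(Y0).) Each reachable nonterminal has at most one production per leading terminal, and all productions are right-linear; the derivation is determined token-by-token.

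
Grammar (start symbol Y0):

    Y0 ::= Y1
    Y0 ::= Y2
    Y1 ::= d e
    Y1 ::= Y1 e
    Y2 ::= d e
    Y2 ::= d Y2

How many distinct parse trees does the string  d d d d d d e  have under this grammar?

1

Parse trees for d d d d d d e:
  [Y0 [Y2 d [Y2 d [Y2 d [Y2 d [Y2 d [Y2 d e]]]]]]]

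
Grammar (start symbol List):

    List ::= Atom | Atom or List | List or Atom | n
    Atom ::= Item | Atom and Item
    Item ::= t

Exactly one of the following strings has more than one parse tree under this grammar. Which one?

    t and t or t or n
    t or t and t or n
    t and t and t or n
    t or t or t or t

t and t or t or n: 1 tree
t or t and t or n: 1 tree
t and t and t or n: 1 tree
t or t or t or t: 8 trees

t or t or t or t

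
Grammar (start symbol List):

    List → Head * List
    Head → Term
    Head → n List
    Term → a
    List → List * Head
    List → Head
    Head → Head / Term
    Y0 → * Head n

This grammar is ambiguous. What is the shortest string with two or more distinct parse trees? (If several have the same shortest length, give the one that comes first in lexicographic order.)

a * a

length 1: no string has ≥2 trees
length 2: no string has ≥2 trees
length 3: a * a has 2 parse trees

Two derivations of a * a:
  List ⇒ Head * List ⇒ Term * List ⇒ a * List ⇒ a * Head ⇒ a * Term ⇒ a * a
  List ⇒ List * Head ⇒ Head * Head ⇒ Term * Head ⇒ a * Head ⇒ a * Term ⇒ a * a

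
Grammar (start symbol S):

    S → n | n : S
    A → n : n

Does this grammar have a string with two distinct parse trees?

(A is unreachable from S, so its rules don't affect L(S).) Right-recursive list with a separator: after each atom, whether the separator follows determines the rule. One parse per string.

Unambiguous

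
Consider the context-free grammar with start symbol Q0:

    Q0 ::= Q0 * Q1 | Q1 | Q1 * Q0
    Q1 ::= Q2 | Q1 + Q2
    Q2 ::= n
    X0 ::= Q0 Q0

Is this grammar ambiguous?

Ambiguous

Witness: n * n

Derivation 1: Q0 ⇒ Q0 * Q1 ⇒ Q1 * Q1 ⇒ Q2 * Q1 ⇒ n * Q1 ⇒ n * Q2 ⇒ n * n
Derivation 2: Q0 ⇒ Q1 * Q0 ⇒ Q2 * Q0 ⇒ n * Q0 ⇒ n * Q1 ⇒ n * Q2 ⇒ n * n

Two distinct leftmost derivations for the same string.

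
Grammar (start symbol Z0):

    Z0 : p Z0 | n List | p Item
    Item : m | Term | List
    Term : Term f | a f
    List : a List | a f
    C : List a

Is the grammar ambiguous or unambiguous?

Witness: p a f

Derivation 1: Z0 ⇒ p Item ⇒ p Term ⇒ p a f
Derivation 2: Z0 ⇒ p Item ⇒ p List ⇒ p a f

Two distinct leftmost derivations for the same string.

Ambiguous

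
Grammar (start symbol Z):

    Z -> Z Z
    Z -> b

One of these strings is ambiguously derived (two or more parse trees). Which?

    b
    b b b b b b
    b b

b b b b b b

b: 1 tree
b b b b b b: 42 trees
b b: 1 tree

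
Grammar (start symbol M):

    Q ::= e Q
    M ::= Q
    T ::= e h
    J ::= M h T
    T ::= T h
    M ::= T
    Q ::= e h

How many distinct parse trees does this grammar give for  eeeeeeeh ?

1

Parse trees for eeeeeeeh:
  [M [Q e [Q e [Q e [Q e [Q e [Q e [Q e h]]]]]]]]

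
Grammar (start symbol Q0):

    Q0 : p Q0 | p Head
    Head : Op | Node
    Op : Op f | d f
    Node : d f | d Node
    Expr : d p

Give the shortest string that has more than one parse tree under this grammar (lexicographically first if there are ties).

p d f

length 3: p d f has 2 parse trees

Two derivations of p d f:
  Q0 ⇒ p Head ⇒ p Op ⇒ p d f
  Q0 ⇒ p Head ⇒ p Node ⇒ p d f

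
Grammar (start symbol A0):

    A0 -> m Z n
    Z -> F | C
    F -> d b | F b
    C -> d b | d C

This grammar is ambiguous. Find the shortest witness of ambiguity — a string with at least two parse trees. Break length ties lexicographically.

length 4: m d b n has 2 parse trees

Two derivations of m d b n:
  A0 ⇒ m Z n ⇒ m F n ⇒ m d b n
  A0 ⇒ m Z n ⇒ m C n ⇒ m d b n

m d b n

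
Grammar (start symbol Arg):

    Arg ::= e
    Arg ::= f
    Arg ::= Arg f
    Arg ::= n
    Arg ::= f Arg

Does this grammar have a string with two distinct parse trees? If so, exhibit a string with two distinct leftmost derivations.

Witness: f f

Derivation 1: Arg ⇒ Arg f ⇒ f f
Derivation 2: Arg ⇒ f Arg ⇒ f f

Two distinct leftmost derivations for the same string.

Ambiguous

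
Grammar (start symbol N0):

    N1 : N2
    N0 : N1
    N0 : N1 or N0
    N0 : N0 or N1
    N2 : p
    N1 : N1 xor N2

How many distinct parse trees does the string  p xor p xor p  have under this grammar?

Parse trees for p xor p xor p:
  [N0 [N1 [N1 [N1 [N2 p]] xor [N2 p]] xor [N2 p]]]

1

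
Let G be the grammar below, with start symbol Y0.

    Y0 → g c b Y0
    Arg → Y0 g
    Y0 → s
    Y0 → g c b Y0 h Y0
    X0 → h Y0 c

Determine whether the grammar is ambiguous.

Witness: g c b g c b s h s

Derivation 1: Y0 ⇒ g c b Y0 ⇒ g c b g c b Y0 h Y0 ⇒ g c b g c b s h Y0 ⇒ g c b g c b s h s
Derivation 2: Y0 ⇒ g c b Y0 h Y0 ⇒ g c b g c b Y0 h Y0 ⇒ g c b g c b s h Y0 ⇒ g c b g c b s h s

Two distinct leftmost derivations for the same string.

Ambiguous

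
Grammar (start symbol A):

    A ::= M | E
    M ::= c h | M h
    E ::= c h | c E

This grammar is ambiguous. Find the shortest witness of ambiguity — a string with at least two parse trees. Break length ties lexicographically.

c h

length 2: c h has 2 parse trees

Two derivations of c h:
  A ⇒ M ⇒ c h
  A ⇒ E ⇒ c h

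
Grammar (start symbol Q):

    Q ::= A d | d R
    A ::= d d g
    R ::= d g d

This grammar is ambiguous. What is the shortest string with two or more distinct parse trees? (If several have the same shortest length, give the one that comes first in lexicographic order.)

length 4: d d g d has 2 parse trees

Two derivations of d d g d:
  Q ⇒ A d ⇒ d d g d
  Q ⇒ d R ⇒ d d g d

d d g d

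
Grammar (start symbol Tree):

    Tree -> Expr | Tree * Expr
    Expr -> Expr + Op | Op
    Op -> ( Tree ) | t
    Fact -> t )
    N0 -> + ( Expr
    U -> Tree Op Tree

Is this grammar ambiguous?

Unambiguous

(Fact, N0, U are unreachable from Tree, so their rules don't affect L(Tree).) Tree → Tree * Expr | Expr  ;  Expr → Expr + Op | Op  — a left-associative chain with Op at the bottom. Each string factors uniquely by precedence.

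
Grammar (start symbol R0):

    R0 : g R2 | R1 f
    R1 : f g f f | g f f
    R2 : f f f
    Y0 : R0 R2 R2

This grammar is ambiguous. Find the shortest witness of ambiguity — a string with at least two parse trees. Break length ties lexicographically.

g f f f

length 4: g f f f has 2 parse trees

Two derivations of g f f f:
  R0 ⇒ g R2 ⇒ g f f f
  R0 ⇒ R1 f ⇒ g f f f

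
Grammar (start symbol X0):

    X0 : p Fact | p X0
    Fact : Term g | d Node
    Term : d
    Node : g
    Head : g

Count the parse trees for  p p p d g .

2

Parse trees for p p p d g:
  [X0 p [X0 p [X0 p [Fact [Term d] g]]]]
  [X0 p [X0 p [X0 p [Fact d [Node g]]]]]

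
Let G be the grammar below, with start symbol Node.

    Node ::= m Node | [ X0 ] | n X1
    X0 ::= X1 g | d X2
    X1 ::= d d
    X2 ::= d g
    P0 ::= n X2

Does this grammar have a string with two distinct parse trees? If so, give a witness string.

Ambiguous

Witness: [ d d g ]

Derivation 1: Node ⇒ [ X0 ] ⇒ [ X1 g ] ⇒ [ d d g ]
Derivation 2: Node ⇒ [ X0 ] ⇒ [ d X2 ] ⇒ [ d d g ]

Two distinct leftmost derivations for the same string.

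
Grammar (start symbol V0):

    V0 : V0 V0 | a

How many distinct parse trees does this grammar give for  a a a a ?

Parse trees for a a a a:
  [V0 [V0 a] [V0 [V0 a] [V0 [V0 a] [V0 a]]]]
  [V0 [V0 a] [V0 [V0 [V0 a] [V0 a]] [V0 a]]]
  [V0 [V0 [V0 a] [V0 a]] [V0 [V0 a] [V0 a]]]
  [V0 [V0 [V0 a] [V0 [V0 a] [V0 a]]] [V0 a]]
  [V0 [V0 [V0 [V0 a] [V0 a]] [V0 a]] [V0 a]]

5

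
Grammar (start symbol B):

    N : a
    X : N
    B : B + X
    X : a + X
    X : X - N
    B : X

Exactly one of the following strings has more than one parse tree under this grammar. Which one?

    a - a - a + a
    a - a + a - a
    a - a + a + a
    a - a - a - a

a - a - a + a: 1 tree
a - a + a - a: 1 tree
a - a + a + a: 2 trees
a - a - a - a: 1 tree

a - a + a + a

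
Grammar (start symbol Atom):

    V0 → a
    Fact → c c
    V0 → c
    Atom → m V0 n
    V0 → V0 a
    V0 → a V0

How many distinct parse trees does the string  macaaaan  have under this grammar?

5

Parse trees for macaaaan:
  [Atom m [V0 [V0 [V0 [V0 [V0 a [V0 c]] a] a] a] a] n]
  [Atom m [V0 [V0 [V0 [V0 a [V0 [V0 c] a]] a] a] a] n]
  [Atom m [V0 [V0 [V0 a [V0 [V0 [V0 c] a] a]] a] a] n]
  [Atom m [V0 [V0 a [V0 [V0 [V0 [V0 c] a] a] a]] a] n]
  [Atom m [V0 a [V0 [V0 [V0 [V0 [V0 c] a] a] a] a]] n]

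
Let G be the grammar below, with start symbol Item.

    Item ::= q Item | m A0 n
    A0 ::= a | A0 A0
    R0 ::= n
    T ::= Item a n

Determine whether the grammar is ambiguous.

Witness: m a a a n

Derivation 1: Item ⇒ m A0 n ⇒ m A0 A0 n ⇒ m a A0 n ⇒ m a A0 A0 n ⇒ m a a A0 n ⇒ m a a a n
Derivation 2: Item ⇒ m A0 n ⇒ m A0 A0 n ⇒ m A0 A0 A0 n ⇒ m a A0 A0 n ⇒ m a a A0 n ⇒ m a a a n

Two distinct leftmost derivations for the same string.

Ambiguous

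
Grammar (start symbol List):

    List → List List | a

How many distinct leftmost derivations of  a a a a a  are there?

14

Parse trees for a a a a a (showing first 6 of 14):
  [List [List a] [List [List a] [List [List a] [List [List a] [List a]]]]]
  [List [List a] [List [List a] [List [List [List a] [List a]] [List a]]]]
  [List [List a] [List [List [List a] [List a]] [List [List a] [List a]]]]
  [List [List a] [List [List [List a] [List [List a] [List a]]] [List a]]]
  [List [List a] [List [List [List [List a] [List a]] [List a]] [List a]]]
  [List [List [List a] [List a]] [List [List a] [List [List a] [List a]]]]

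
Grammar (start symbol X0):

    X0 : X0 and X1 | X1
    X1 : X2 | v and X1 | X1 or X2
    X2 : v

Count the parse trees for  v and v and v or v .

7

Parse trees for v and v and v or v:
  [X0 [X0 [X1 [X2 v]]] and [X1 v and [X1 [X1 [X2 v]] or [X2 v]]]]
  [X0 [X0 [X1 [X2 v]]] and [X1 [X1 v and [X1 [X2 v]]] or [X2 v]]]
  [X0 [X0 [X0 [X1 [X2 v]]] and [X1 [X2 v]]] and [X1 [X1 [X2 v]] or [X2 v]]]
  [X0 [X0 [X1 v and [X1 [X2 v]]]] and [X1 [X1 [X2 v]] or [X2 v]]]
  [X0 [X1 v and [X1 v and [X1 [X1 [X2 v]] or [X2 v]]]]]
  [X0 [X1 v and [X1 [X1 v and [X1 [X2 v]]] or [X2 v]]]]
  [X0 [X1 [X1 v and [X1 v and [X1 [X2 v]]]] or [X2 v]]]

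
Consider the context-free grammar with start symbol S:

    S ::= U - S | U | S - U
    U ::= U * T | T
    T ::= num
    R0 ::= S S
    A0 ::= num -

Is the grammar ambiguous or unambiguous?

Witness: num - num

Derivation 1: S ⇒ U - S ⇒ T - S ⇒ num - S ⇒ num - U ⇒ num - T ⇒ num - num
Derivation 2: S ⇒ S - U ⇒ U - U ⇒ T - U ⇒ num - U ⇒ num - T ⇒ num - num

Two distinct leftmost derivations for the same string.

Ambiguous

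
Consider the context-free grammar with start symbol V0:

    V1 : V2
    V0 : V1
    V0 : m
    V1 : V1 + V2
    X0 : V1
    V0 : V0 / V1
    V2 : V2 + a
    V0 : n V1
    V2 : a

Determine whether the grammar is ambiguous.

Ambiguous

Witness: a + a

Derivation 1: V0 ⇒ V1 ⇒ V2 ⇒ V2 + a ⇒ a + a
Derivation 2: V0 ⇒ V1 ⇒ V1 + V2 ⇒ V2 + V2 ⇒ a + V2 ⇒ a + a

Two distinct leftmost derivations for the same string.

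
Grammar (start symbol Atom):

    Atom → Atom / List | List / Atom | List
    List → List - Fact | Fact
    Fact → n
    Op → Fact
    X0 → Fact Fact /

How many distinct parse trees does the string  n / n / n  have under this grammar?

4

Parse trees for n / n / n:
  [Atom [Atom [Atom [List [Fact n]]] / [List [Fact n]]] / [List [Fact n]]]
  [Atom [Atom [List [Fact n]] / [Atom [List [Fact n]]]] / [List [Fact n]]]
  [Atom [List [Fact n]] / [Atom [Atom [List [Fact n]]] / [List [Fact n]]]]
  [Atom [List [Fact n]] / [Atom [List [Fact n]] / [Atom [List [Fact n]]]]]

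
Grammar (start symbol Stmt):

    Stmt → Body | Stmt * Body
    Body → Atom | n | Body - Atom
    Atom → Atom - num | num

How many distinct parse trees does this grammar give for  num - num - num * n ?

4

Parse trees for num - num - num * n:
  [Stmt [Stmt [Body [Atom [Atom [Atom num] - num] - num]]] * [Body n]]
  [Stmt [Stmt [Body [Body [Atom num]] - [Atom [Atom num] - num]]] * [Body n]]
  [Stmt [Stmt [Body [Body [Atom [Atom num] - num]] - [Atom num]]] * [Body n]]
  [Stmt [Stmt [Body [Body [Body [Atom num]] - [Atom num]] - [Atom num]]] * [Body n]]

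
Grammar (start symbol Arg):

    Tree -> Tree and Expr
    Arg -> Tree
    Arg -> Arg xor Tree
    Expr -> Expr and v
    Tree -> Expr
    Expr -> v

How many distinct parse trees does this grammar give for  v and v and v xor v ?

Parse trees for v and v and v xor v:
  [Arg [Arg [Tree [Tree [Expr v]] and [Expr [Expr v] and v]]] xor [Tree [Expr v]]]
  [Arg [Arg [Tree [Tree [Tree [Expr v]] and [Expr v]] and [Expr v]]] xor [Tree [Expr v]]]
  [Arg [Arg [Tree [Tree [Expr [Expr v] and v]] and [Expr v]]] xor [Tree [Expr v]]]
  [Arg [Arg [Tree [Expr [Expr [Expr v] and v] and v]]] xor [Tree [Expr v]]]

4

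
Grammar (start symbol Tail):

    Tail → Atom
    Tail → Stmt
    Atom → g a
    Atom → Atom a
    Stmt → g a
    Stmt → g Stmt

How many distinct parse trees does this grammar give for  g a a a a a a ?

1

Parse trees for g a a a a a a:
  [Tail [Atom [Atom [Atom [Atom [Atom [Atom g a] a] a] a] a] a]]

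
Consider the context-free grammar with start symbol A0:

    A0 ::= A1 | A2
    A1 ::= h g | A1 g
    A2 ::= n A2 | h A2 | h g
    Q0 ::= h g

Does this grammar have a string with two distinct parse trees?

Witness: h g

Derivation 1: A0 ⇒ A1 ⇒ h g
Derivation 2: A0 ⇒ A2 ⇒ h g

Two distinct leftmost derivations for the same string.

Ambiguous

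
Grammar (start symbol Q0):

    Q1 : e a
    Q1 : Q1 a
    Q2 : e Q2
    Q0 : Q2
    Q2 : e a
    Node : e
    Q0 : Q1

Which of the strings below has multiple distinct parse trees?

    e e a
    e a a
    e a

e e a: 1 tree
e a a: 1 tree
e a: 2 trees

e a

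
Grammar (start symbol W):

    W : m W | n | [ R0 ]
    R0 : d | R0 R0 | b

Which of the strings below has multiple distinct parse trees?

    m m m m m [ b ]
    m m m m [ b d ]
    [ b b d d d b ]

m m m m m [ b ]: 1 tree
m m m m [ b d ]: 1 tree
[ b b d d d b ]: 42 trees

[ b b d d d b ]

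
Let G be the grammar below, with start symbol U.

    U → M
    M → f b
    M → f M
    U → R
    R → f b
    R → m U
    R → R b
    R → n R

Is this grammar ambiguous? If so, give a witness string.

Ambiguous

Witness: f b

Derivation 1: U ⇒ M ⇒ f b
Derivation 2: U ⇒ R ⇒ f b

Two distinct leftmost derivations for the same string.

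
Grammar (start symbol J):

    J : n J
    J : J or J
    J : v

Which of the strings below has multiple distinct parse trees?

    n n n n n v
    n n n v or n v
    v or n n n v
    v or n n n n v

n n n v or n v

n n n n n v: 1 tree
n n n v or n v: 4 trees
v or n n n v: 1 tree
v or n n n n v: 1 tree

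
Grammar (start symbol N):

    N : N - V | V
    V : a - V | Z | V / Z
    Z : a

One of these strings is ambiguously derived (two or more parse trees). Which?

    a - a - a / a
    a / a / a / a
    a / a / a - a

a - a - a / a

a - a - a / a: 7 trees
a / a / a / a: 1 tree
a / a / a - a: 1 tree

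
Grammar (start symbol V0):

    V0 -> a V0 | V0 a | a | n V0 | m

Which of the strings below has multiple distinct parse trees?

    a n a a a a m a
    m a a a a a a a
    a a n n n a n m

a n a a a a m a

a n a a a a m a: 7 trees
m a a a a a a a: 1 tree
a a n n n a n m: 1 tree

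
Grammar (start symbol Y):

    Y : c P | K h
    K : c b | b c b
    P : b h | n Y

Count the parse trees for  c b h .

2

Parse trees for c b h:
  [Y c [P b h]]
  [Y [K c b] h]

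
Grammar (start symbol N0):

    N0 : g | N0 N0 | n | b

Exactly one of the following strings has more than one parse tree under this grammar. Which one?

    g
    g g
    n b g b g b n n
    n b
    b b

n b g b g b n n

g: 1 tree
g g: 1 tree
n b g b g b n n: 429 trees
n b: 1 tree
b b: 1 tree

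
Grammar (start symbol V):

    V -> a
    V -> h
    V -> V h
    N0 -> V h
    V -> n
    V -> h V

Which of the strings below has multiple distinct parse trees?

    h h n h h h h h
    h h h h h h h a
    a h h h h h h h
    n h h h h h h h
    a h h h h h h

h h n h h h h h

h h n h h h h h: 21 trees
h h h h h h h a: 1 tree
a h h h h h h h: 1 tree
n h h h h h h h: 1 tree
a h h h h h h: 1 tree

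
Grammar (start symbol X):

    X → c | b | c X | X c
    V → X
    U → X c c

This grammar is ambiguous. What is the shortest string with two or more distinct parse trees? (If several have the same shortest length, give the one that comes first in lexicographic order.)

length 1: no string has ≥2 trees
length 2: c c has 2 parse trees

Two derivations of c c:
  X ⇒ c X ⇒ c c
  X ⇒ X c ⇒ c c

c c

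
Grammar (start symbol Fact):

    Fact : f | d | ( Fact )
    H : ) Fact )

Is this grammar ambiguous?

Unambiguous

Only Fact is reachable from Fact; ignoring the rest: L(Fact) is { openⁿ atom closeⁿ : n ≥ 0 }. The bracket depth fixes n, and the derivation is forced at every step.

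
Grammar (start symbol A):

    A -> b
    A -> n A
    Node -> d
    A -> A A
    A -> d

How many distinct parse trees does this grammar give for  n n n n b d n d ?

Parse trees for n n n n b d n d (showing first 6 of 20):
  [A n [A n [A n [A n [A [A b] [A [A d] [A n [A d]]]]]]]]
  [A n [A n [A n [A n [A [A [A b] [A d]] [A n [A d]]]]]]]
  [A n [A n [A n [A [A n [A b]] [A [A d] [A n [A d]]]]]]]
  [A n [A n [A n [A [A n [A [A b] [A d]]] [A n [A d]]]]]]
  [A n [A n [A n [A [A [A n [A b]] [A d]] [A n [A d]]]]]]
  [A n [A n [A [A n [A n [A b]]] [A [A d] [A n [A d]]]]]]

20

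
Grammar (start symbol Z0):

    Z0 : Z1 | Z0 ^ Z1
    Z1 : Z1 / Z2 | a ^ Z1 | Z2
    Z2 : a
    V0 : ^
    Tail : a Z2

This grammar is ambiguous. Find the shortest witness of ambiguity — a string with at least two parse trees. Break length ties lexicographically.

a ^ a

length 1: no string has ≥2 trees
length 3: a ^ a has 2 parse trees

Two derivations of a ^ a:
  Z0 ⇒ Z1 ⇒ a ^ Z1 ⇒ a ^ Z2 ⇒ a ^ a
  Z0 ⇒ Z0 ^ Z1 ⇒ Z1 ^ Z1 ⇒ Z2 ^ Z1 ⇒ a ^ Z1 ⇒ a ^ Z2 ⇒ a ^ a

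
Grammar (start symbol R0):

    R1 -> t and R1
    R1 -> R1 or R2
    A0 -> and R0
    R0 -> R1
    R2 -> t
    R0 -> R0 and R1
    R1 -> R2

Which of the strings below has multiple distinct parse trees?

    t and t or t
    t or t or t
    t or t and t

t and t or t

t and t or t: 3 trees
t or t or t: 1 tree
t or t and t: 1 tree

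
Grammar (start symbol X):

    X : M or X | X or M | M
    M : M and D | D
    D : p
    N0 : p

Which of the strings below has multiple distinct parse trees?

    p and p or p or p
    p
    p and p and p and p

p and p or p or p: 4 trees
p: 1 tree
p and p and p and p: 1 tree

p and p or p or p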